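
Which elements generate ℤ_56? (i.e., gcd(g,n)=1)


g generates ℤ_n iff gcd(g,n) = 1
Prime factors of 56: 2, 7
Generators are g ∈ {1,...,55} not divisible by any of these primes.
Generators: {1, 3, 5, 9, 11, 13, 15, 17, 19, 23, 25, 27, 29, 31, 33, 37, 39, 41, 43, 45, 47, 51, 53, 55}
Number of generators = φ(56) = 24

Generators of ℤ_56 = {1, 3, 5, 9, 11, 13, 15, 17, 19, 23, 25, 27, 29, 31, 33, 37, 39, 41, 43, 45, 47, 51, 53, 55}


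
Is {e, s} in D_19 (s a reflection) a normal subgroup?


H = {e, s} in D_19 (s a reflection)
r·s·r⁻¹ = sr⁻² ≠ s for n ≥ 3, so {e, s} is not closed under conjugation

No, not a normal subgroup


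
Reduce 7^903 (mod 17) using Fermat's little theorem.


Fermat's little theorem: if p is prime and gcd(a,p)=1, then a^(p-1) ≡ 1 (mod p)
p = 17 is prime, gcd(7,17) = 1
Reduce exponent: 903 mod 16 = 7
So 7^903 ≡ 7^7 (mod 17)
7^7 mod 17 = 12

7^903 ≡ 12 (mod 17)


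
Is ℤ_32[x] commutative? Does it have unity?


ℤ_32 has zero divisors (2·16 ≡ 0), and these lift to constant zero divisors in ℤ_32[x]; so not an integral domain
Commutative: Yes
Integral domain: No
Has unity: Yes

ℤ_32[x]: Commutative=Yes, Unity=Yes


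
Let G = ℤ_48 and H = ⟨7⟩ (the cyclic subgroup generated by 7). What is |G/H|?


|⟨7⟩| = n / gcd(7, 48) = 48 / 1 = 48
H is normal (ℤ_48 is abelian).
|G/H| = |G| / |H| = 48 / 48 = 1

|G/H| = 1


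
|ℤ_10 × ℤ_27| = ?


|A × B| = |A| · |B|
|ℤ_10 × ℤ_27| = 10 × 27 = 270

|ℤ_10 × ℤ_27| = 270


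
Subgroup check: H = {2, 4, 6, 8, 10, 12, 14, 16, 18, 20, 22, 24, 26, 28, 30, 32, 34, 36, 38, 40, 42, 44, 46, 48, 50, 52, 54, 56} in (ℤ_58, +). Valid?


Subgroup test for H = {2, 4, 6, 8, 10, 12, 14, 16, 18, 20, 22, 24, 26, 28, 30, 32, 34, 36, 38, 40, 42, 44, 46, 48, 50, 52, 54, 56} in (ℤ_58, +):
(1) 0 ∈ H? No
(2) Closure: for all a,b ∈ H, (a+b) mod 58 ∈ H? No  [counterexample: 2 + 56 = 0 ∉ H]
(3) Inverses: for all a ∈ H, -a mod 58 ∈ H? Yes

No, H is not a subgroup of ℤ_58


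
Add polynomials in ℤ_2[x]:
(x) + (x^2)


Add coefficients mod 2:
x^0: 0 + 0 = 0 (mod 2)
x^1: 1 + 0 = 1 (mod 2)
x^2: 0 + 1 = 1 (mod 2)
Result: x + x^2

f + g = x + x^2


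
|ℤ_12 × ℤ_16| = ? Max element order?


|ℤ_12 × ℤ_16| = 12 × 16 = 192
Max element order = lcm(12,16) = 48
Cyclic? No (gcd=4)

|ℤ_12×ℤ_16| = 192, max element order = 48


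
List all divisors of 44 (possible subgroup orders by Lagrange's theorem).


Lagrange's theorem: |H| divides |G|
|G| = 44
Divisors of 44: 1, 2, 4, 11, 22, 44

Possible subgroup orders: {1, 2, 4, 11, 22, 44}


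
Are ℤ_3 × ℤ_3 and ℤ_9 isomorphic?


Comparing ℤ_3 × ℤ_3 and ℤ_9:
gcd(3,3) = 3 ≠ 1. Max element order in ℤ_3×ℤ_3 is lcm(3,3) = 3 < 9, so it has no element of order 9

No, ℤ_3 × ℤ_3 ≇ ℤ_9


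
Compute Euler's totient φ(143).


Factor n: 143 = 11 × 13
φ(n) = n · ∏(1 - 1/p) over distinct primes p | n
φ(143) = 143 · (1 - 1/11) · (1 - 1/13) = 120

φ(143) = 120


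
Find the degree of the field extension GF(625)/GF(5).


GF(625) = GF(5^4), so the extension degree is 4

[GF(625)/GF(5)] = 4


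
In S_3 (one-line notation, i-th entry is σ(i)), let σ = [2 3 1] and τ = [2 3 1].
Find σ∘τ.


σ∘τ: apply τ first, then σ
1 →τ 2 →σ 3
2 →τ 3 →σ 1
3 →τ 1 →σ 2

σ∘τ = [3 1 2]


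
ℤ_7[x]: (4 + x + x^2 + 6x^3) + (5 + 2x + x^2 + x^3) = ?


Add coefficients mod 7:
x^0: 4 + 5 = 2 (mod 7)
x^1: 1 + 2 = 3 (mod 7)
x^2: 1 + 1 = 2 (mod 7)
x^3: 6 + 1 = 0 (mod 7)
Result: 2 + 3x + 2x^2

f + g = 2 + 3x + 2x^2


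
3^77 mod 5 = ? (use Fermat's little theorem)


Fermat's little theorem: if p is prime and gcd(a,p)=1, then a^(p-1) ≡ 1 (mod p)
p = 5 is prime, gcd(3,5) = 1
Reduce exponent: 77 mod 4 = 1
So 3^77 ≡ 3^1 (mod 5)
3^1 mod 5 = 3

3^77 ≡ 3 (mod 5)


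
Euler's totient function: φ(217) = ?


Factor n: 217 = 7 × 31
φ(n) = n · ∏(1 - 1/p) over distinct primes p | n
φ(217) = 217 · (1 - 1/7) · (1 - 1/31) = 180

φ(217) = 180


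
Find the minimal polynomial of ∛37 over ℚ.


∛37 satisfies x³ - 37 = 0, irreducible over ℚ (no rational root; 37 is not a perfect cube)

Minimal polynomial: x³ - 37


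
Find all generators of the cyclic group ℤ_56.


g generates ℤ_n iff gcd(g,n) = 1
Prime factors of 56: 2, 7
Generators are g ∈ {1,...,55} not divisible by any of these primes.
Generators: {1, 3, 5, 9, 11, 13, 15, 17, 19, 23, 25, 27, 29, 31, 33, 37, 39, 41, 43, 45, 47, 51, 53, 55}
Number of generators = φ(56) = 24

Generators of ℤ_56 = {1, 3, 5, 9, 11, 13, 15, 17, 19, 23, 25, 27, 29, 31, 33, 37, 39, 41, 43, 45, 47, 51, 53, 55}


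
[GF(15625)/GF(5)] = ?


GF(15625) = GF(5^6), so the extension degree is 6

[GF(15625)/GF(5)] = 6


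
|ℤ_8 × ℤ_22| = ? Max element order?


|ℤ_8 × ℤ_22| = 8 × 22 = 176
Max element order = lcm(8,22) = 88
Cyclic? No (gcd=2)

|ℤ_8×ℤ_22| = 176, max element order = 88


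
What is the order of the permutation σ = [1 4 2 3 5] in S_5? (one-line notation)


Cycle decomposition: (2 4 3)
Cycle lengths: 3
Order = lcm(3) = 3

ord(σ) = 3


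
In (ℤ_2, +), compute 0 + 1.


Operation: addition mod 2
0 + 1 = (a + b) mod 2 with a = 0, b = 1

0 + 1 = 1


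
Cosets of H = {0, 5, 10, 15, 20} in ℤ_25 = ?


H = {0, 5, 10, 15, 20}, |H| = 5
Number of cosets = |G|/|H| = 25/5 = 5
0 + H = {0, 5, 10, 15, 20}
1 + H = {1, 6, 11, 16, 21}
2 + H = {2, 7, 12, 17, 22}
3 + H = {3, 8, 13, 18, 23}
4 + H = {4, 9, 14, 19, 24}

Cosets: 0+H={0,5,10,15,20}; 1+H={1,6,11,16,21}; 2+H={2,7,12,17,22}; 3+H={3,8,13,18,23}; 4+H={4,9,14,19,24}


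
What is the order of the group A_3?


|A_n| = n!/2 (even permutations)
|A_3| = 3!/2 = 6/2 = 3

|A_3| = 3


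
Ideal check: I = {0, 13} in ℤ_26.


Check ideal conditions for I = {0, 13} in ℤ_26:
(1) I is an additive subgroup? Yes
(2) For r ∈ ℤ_26 and a ∈ I: r·a ∈ I? Yes

Yes, I is an ideal of ℤ_26


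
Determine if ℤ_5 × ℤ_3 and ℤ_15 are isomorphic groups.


Comparing ℤ_5 × ℤ_3 and ℤ_15:
gcd(5,3) = 1, so ℤ_5 × ℤ_3 ≅ ℤ_15 (CRT)

Yes, ℤ_5 × ℤ_3 ≅ ℤ_15


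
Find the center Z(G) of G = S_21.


Z(G) = {g ∈ G | gx = xg for all x ∈ G}
S_n is non-abelian for n ≥ 3; Z(S_21) is trivial

Z(S_21) = {e}


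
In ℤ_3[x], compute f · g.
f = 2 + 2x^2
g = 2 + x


Expand and collect like terms; reduce coefficients mod 3:
x^0: 2·2 = 4 ≡ 1 (mod 3)
x^1: 2·1 + 0·2 = 2 ≡ 2 (mod 3)
x^2: 0·1 + 2·2 = 4 ≡ 1 (mod 3)
x^3: 2·1 = 2 ≡ 2 (mod 3)
Result: 1 + 2x + x^2 + 2x^3

f · g = 1 + 2x + x^2 + 2x^3


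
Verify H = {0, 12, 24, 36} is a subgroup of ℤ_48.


Subgroup test for H = {0, 12, 24, 36} in (ℤ_48, +):
(1) 0 ∈ H? Yes
(2) Closure: for all a,b ∈ H, (a+b) mod 48 ∈ H? Yes
(3) Inverses: for all a ∈ H, -a mod 48 ∈ H? Yes

Yes, H is a subgroup of ℤ_48


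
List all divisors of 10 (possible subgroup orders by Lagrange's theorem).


Lagrange's theorem: |H| divides |G|
|G| = 10
Divisors of 10: 1, 2, 5, 10

Possible subgroup orders: {1, 2, 5, 10}


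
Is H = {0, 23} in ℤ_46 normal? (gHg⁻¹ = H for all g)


H = {0, 23} in ℤ_46
ℤ_46 is abelian; every subgroup of an abelian group is normal

Yes, normal subgroup


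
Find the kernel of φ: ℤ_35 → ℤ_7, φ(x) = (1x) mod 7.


Kernel = preimage of identity
ker(φ) = {x ∈ ℤ_35 : 1x ≡ 0 (mod 7)}. Since 7 | 35, φ is well-defined. The kernel is the cyclic subgroup ⟨7⟩ of ℤ_35 (order 5), i.e. {0, 7, 14, 21, 28}

ker(φ) = {0, 7, 14, 21, 28}


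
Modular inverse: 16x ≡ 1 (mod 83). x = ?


Use the extended Euclidean algorithm to write 1 = 16·s + 83·t; then s mod 83 is the inverse.
Euclidean algorithm:
  16 = 0·83 + 16
  83 = 5·16 + 3
  16 = 5·3 + 1
  3 = 3·1 + 0
gcd(16,83) = 1
Back-substitution gives: 16·(26) + 83·(-5) = 1
So 16⁻¹ ≡ 26 ≡ 26 (mod 83)
Check: 16 × 26 = 416 ≡ 1 (mod 83) ✓

16⁻¹ ≡ 26 (mod 83)


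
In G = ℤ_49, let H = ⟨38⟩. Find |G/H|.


|⟨38⟩| = n / gcd(38, 49) = 49 / 1 = 49
H is normal (ℤ_49 is abelian).
|G/H| = |G| / |H| = 49 / 49 = 1

|G/H| = 1


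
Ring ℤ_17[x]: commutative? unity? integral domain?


ℤ_17 is a field (n prime), so ℤ_17[x] is a commutative integral domain with unity
Commutative: Yes
Integral domain: Yes
Has unity: Yes

ℤ_17[x]: Commutative=Yes, Unity=Yes


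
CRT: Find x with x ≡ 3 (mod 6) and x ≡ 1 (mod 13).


m₁ = 6, m₂ = 13, gcd = 1, so CRT applies. M = m₁·m₂ = 78
Let M₁ = M/m₁ = 13, M₂ = M/m₂ = 6
Find y₁ ≡ M₁⁻¹ (mod m₁): 13⁻¹ ≡ 1 (mod 6)
Find y₂ ≡ M₂⁻¹ (mod m₂): 6⁻¹ ≡ 11 (mod 13)
x = a₁·M₁·y₁ + a₂·M₂·y₂ = 3·13·1 + 1·6·11 = 105
Reduce mod 78: x ≡ 27
Check: 27 mod 6 = 3 ✓, 27 mod 13 = 1 ✓

x ≡ 27 (mod 78)


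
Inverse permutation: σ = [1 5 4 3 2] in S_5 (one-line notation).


To find σ⁻¹, swap domain and range:
σ(1) = 1 → σ⁻¹(1) = 1
σ(2) = 5 → σ⁻¹(5) = 2
σ(3) = 4 → σ⁻¹(4) = 3
σ(4) = 3 → σ⁻¹(3) = 4
σ(5) = 2 → σ⁻¹(2) = 5

σ⁻¹ = [1 5 4 3 2]


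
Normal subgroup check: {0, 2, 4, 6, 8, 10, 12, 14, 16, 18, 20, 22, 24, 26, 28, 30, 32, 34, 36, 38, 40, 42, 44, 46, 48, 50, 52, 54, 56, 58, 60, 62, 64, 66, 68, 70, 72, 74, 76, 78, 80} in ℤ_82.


H = {0, 2, 4, 6, 8, 10, 12, 14, 16, 18, 20, 22, 24, 26, 28, 30, 32, 34, 36, 38, 40, 42, 44, 46, 48, 50, 52, 54, 56, 58, 60, 62, 64, 66, 68, 70, 72, 74, 76, 78, 80} in ℤ_82
ℤ_82 is abelian; every subgroup of an abelian group is normal

Yes, normal subgroup


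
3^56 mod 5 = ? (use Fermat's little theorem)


Fermat's little theorem: if p is prime and gcd(a,p)=1, then a^(p-1) ≡ 1 (mod p)
p = 5 is prime, gcd(3,5) = 1
Reduce exponent: 56 mod 4 = 0
So 3^56 ≡ 3^0 (mod 5)
3^0 = 1

3^56 ≡ 1 (mod 5)


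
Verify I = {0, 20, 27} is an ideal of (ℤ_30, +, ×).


Check ideal conditions for I = {0, 20, 27} in ℤ_30:
(1) I is an additive subgroup? No
(2) For r ∈ ℤ_30 and a ∈ I: r·a ∈ I? No  [counterexample: r=2, a=20, r·a mod 30 = 10 ∉ I]

No, I is not an ideal of ℤ_30


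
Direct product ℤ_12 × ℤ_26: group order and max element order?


|ℤ_12 × ℤ_26| = 12 × 26 = 312
Max element order = lcm(12,26) = 156
Cyclic? No (gcd=2)

|ℤ_12×ℤ_26| = 312, max element order = 156


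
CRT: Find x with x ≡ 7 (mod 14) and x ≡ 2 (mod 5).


m₁ = 14, m₂ = 5, gcd = 1, so CRT applies. M = m₁·m₂ = 70
Let M₁ = M/m₁ = 5, M₂ = M/m₂ = 14
Find y₁ ≡ M₁⁻¹ (mod m₁): 5⁻¹ ≡ 3 (mod 14)
Find y₂ ≡ M₂⁻¹ (mod m₂): 14⁻¹ ≡ 4 (mod 5)
x = a₁·M₁·y₁ + a₂·M₂·y₂ = 7·5·3 + 2·14·4 = 217
Reduce mod 70: x ≡ 7
Check: 7 mod 14 = 7 ✓, 7 mod 5 = 2 ✓

x ≡ 7 (mod 70)


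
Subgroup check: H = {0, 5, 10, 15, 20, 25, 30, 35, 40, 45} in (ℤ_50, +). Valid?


Subgroup test for H = {0, 5, 10, 15, 20, 25, 30, 35, 40, 45} in (ℤ_50, +):
(1) 0 ∈ H? Yes
(2) Closure: for all a,b ∈ H, (a+b) mod 50 ∈ H? Yes
(3) Inverses: for all a ∈ H, -a mod 50 ∈ H? Yes

Yes, H is a subgroup of ℤ_50


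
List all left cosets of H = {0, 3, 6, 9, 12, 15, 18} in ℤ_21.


H = {0, 3, 6, 9, 12, 15, 18}, |H| = 7
Number of cosets = |G|/|H| = 21/7 = 3
0 + H = {0, 3, 6, 9, 12, 15, 18}
1 + H = {1, 4, 7, 10, 13, 16, 19}
2 + H = {2, 5, 8, 11, 14, 17, 20}

Cosets: 0+H={0,3,6,9,12,15,18}; 1+H={1,4,7,10,13,16,19}; 2+H={2,5,8,11,14,17,20}


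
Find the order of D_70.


|D_n| = 2n (n rotations and n reflections)
|D_70| = 2×70 = 140

|D_70| = 140


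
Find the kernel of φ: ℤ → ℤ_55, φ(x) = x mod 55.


Kernel = preimage of identity
ker(φ) = {x ∈ ℤ : x ≡ 0 (mod 55)} = 55ℤ = {0, ±55, ±110, ...}

ker(φ) = 55ℤ


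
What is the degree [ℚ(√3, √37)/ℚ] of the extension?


[ℚ(√3,√37):ℚ] = [ℚ(√3,√37):ℚ(√3)]·[ℚ(√3):ℚ] = 2·2 = 4

[ℚ(√3, √37)/ℚ] = 4


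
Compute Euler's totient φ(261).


Factor n: 261 = 3^2 × 29
φ(n) = n · ∏(1 - 1/p) over distinct primes p | n
φ(261) = 261 · (1 - 1/3) · (1 - 1/29) = 168

φ(261) = 168


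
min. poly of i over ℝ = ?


i satisfies x² + 1 = 0, irreducible over ℝ

Minimal polynomial: x² + 1


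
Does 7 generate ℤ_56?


g generates ℤ_n iff gcd(g, n) = 1
gcd(7, 56) = 7
Since gcd = 7 ≠ 1, ⟨7⟩ has order 8 < 56, so 7 is not a generator.

No, 7 does not generate ℤ_56


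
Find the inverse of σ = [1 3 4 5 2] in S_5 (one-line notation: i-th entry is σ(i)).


To find σ⁻¹, swap domain and range:
σ(1) = 1 → σ⁻¹(1) = 1
σ(2) = 3 → σ⁻¹(3) = 2
σ(3) = 4 → σ⁻¹(4) = 3
σ(4) = 5 → σ⁻¹(5) = 4
σ(5) = 2 → σ⁻¹(2) = 5

σ⁻¹ = [1 5 2 3 4]


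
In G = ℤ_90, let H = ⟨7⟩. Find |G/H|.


|⟨7⟩| = n / gcd(7, 90) = 90 / 1 = 90
H is normal (ℤ_90 is abelian).
|G/H| = |G| / |H| = 90 / 90 = 1

|G/H| = 1


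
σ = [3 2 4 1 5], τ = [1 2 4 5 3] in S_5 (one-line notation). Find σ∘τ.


σ∘τ: apply τ first, then σ
1 →τ 1 →σ 3
2 →τ 2 →σ 2
3 →τ 4 →σ 1
4 →τ 5 →σ 5
5 →τ 3 →σ 4

σ∘τ = [3 2 1 5 4]


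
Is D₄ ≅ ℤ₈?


Comparing D₄ and ℤ₈:
D₄ is non-abelian, ℤ₈ is abelian

No, D₄ ≇ ℤ₈


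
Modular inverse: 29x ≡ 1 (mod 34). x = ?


Use the extended Euclidean algorithm to write 1 = 29·s + 34·t; then s mod 34 is the inverse.
Euclidean algorithm:
  29 = 0·34 + 29
  34 = 1·29 + 5
  29 = 5·5 + 4
  5 = 1·4 + 1
  4 = 4·1 + 0
gcd(29,34) = 1
Back-substitution gives: 29·(-7) + 34·(6) = 1
So 29⁻¹ ≡ -7 ≡ 27 (mod 34)
Check: 29 × 27 = 783 ≡ 1 (mod 34) ✓

29⁻¹ ≡ 27 (mod 34)


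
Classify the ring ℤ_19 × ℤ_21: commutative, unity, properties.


Direct product ring; commutative with unity (1,1); but (1,0)·(0,1) = (0,0) gives zero divisors, so not an integral domain
Commutative: Yes
Integral domain: No
Has unity: Yes

ℤ_19 × ℤ_21: Commutative=Yes, Unity=Yes


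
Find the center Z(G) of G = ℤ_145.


Z(G) = {g ∈ G | gx = xg for all x ∈ G}
ℤ_145 is abelian, so Z(G) = G

Z(ℤ_145) = ℤ_145


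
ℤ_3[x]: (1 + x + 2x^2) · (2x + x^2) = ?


Expand and collect like terms; reduce coefficients mod 3:
x^0: 1·0 = 0 ≡ 0 (mod 3)
x^1: 1·2 + 1·0 = 2 ≡ 2 (mod 3)
x^2: 1·1 + 1·2 + 2·0 = 3 ≡ 0 (mod 3)
x^3: 1·1 + 2·2 = 5 ≡ 2 (mod 3)
x^4: 2·1 = 2 ≡ 2 (mod 3)
Result: 2x + 2x^3 + 2x^4

f · g = 2x + 2x^3 + 2x^4


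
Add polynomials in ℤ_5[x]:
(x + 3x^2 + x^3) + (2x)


Add coefficients mod 5:
x^0: 0 + 0 = 0 (mod 5)
x^1: 1 + 2 = 3 (mod 5)
x^2: 3 + 0 = 3 (mod 5)
x^3: 1 + 0 = 1 (mod 5)
Result: 3x + 3x^2 + x^3

f + g = 3x + 3x^2 + x^3


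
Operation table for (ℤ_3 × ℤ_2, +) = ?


Elements: {(0,0), (0,1), (1,0), (1,1), (2,0), (2,1)}
Operation: componentwise addition mod (3, 2)
Entry (a, b) = ((a₁+b₁) mod 3, (a₂+b₂) mod 2)

Cayley table:
      | (0,0) | (0,1) | (1,0) | (1,1) | (2,0) | (2,1)
(0,0) | (0,0) | (0,1) | (1,0) | (1,1) | (2,0) | (2,1)
(0,1) | (0,1) | (0,0) | (1,1) | (1,0) | (2,1) | (2,0)
(1,0) | (1,0) | (1,1) | (2,0) | (2,1) | (0,0) | (0,1)
(1,1) | (1,1) | (1,0) | (2,1) | (2,0) | (0,1) | (0,0)
(2,0) | (2,0) | (2,1) | (0,0) | (0,1) | (1,0) | (1,1)
(2,1) | (2,1) | (2,0) | (0,1) | (0,0) | (1,1) | (1,0)


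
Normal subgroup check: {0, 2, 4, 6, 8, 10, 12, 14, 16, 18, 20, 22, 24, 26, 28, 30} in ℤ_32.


H = {0, 2, 4, 6, 8, 10, 12, 14, 16, 18, 20, 22, 24, 26, 28, 30} in ℤ_32
ℤ_32 is abelian; every subgroup of an abelian group is normal

Yes, normal subgroup


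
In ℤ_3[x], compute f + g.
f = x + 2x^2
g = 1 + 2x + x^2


Add coefficients mod 3:
x^0: 0 + 1 = 1 (mod 3)
x^1: 1 + 2 = 0 (mod 3)
x^2: 2 + 1 = 0 (mod 3)
Result: 1

f + g = 1


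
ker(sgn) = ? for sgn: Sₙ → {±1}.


Kernel = preimage of identity
ker(sgn) = even permutations = Aₙ

ker(sgn) = Aₙ


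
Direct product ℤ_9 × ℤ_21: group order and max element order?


|ℤ_9 × ℤ_21| = 9 × 21 = 189
Max element order = lcm(9,21) = 63
Cyclic? No (gcd=3)

|ℤ_9×ℤ_21| = 189, max element order = 63


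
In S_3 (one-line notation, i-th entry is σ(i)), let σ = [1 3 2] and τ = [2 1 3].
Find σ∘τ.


σ∘τ: apply τ first, then σ
1 →τ 2 →σ 3
2 →τ 1 →σ 1
3 →τ 3 →σ 2

σ∘τ = [3 1 2]


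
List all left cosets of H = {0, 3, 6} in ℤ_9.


H = {0, 3, 6}, |H| = 3
Number of cosets = |G|/|H| = 9/3 = 3
0 + H = {0, 3, 6}
1 + H = {1, 4, 7}
2 + H = {2, 5, 8}

Cosets: 0+H={0,3,6}; 1+H={1,4,7}; 2+H={2,5,8}


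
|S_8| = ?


|S_n| = n! (number of permutations of n symbols)
|S_8| = 8! = 40320

|S_8| = 40320


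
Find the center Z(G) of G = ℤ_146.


Z(G) = {g ∈ G | gx = xg for all x ∈ G}
ℤ_146 is abelian, so Z(G) = G

Z(ℤ_146) = ℤ_146


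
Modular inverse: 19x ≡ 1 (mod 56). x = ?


Use the extended Euclidean algorithm to write 1 = 19·s + 56·t; then s mod 56 is the inverse.
Euclidean algorithm:
  19 = 0·56 + 19
  56 = 2·19 + 18
  19 = 1·18 + 1
  18 = 18·1 + 0
gcd(19,56) = 1
Back-substitution gives: 19·(3) + 56·(-1) = 1
So 19⁻¹ ≡ 3 ≡ 3 (mod 56)
Check: 19 × 3 = 57 ≡ 1 (mod 56) ✓

19⁻¹ ≡ 3 (mod 56)


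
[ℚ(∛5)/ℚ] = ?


∛5 has minimal polynomial x³ - 5 (irreducible over ℚ since 5 is not a perfect cube)

[ℚ(∛5)/ℚ] = 3


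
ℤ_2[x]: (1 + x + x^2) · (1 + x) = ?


Expand and collect like terms; reduce coefficients mod 2:
x^0: 1·1 = 1 ≡ 1 (mod 2)
x^1: 1·1 + 1·1 = 2 ≡ 0 (mod 2)
x^2: 1·1 + 1·1 = 2 ≡ 0 (mod 2)
x^3: 1·1 = 1 ≡ 1 (mod 2)
Result: 1 + x^3

f · g = 1 + x^3


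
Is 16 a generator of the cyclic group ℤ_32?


g generates ℤ_n iff gcd(g, n) = 1
gcd(16, 32) = 16
Since gcd = 16 ≠ 1, ⟨16⟩ has order 2 < 32, so 16 is not a generator.

No, 16 does not generate ℤ_32


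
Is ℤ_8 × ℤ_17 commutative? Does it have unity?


Direct product ring; commutative with unity (1,1); but (1,0)·(0,1) = (0,0) gives zero divisors, so not an integral domain
Commutative: Yes
Integral domain: No
Has unity: Yes

ℤ_8 × ℤ_17: Commutative=Yes, Unity=Yes


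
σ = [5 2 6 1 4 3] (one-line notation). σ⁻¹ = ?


To find σ⁻¹, swap domain and range:
σ(1) = 5 → σ⁻¹(5) = 1
σ(2) = 2 → σ⁻¹(2) = 2
σ(3) = 6 → σ⁻¹(6) = 3
σ(4) = 1 → σ⁻¹(1) = 4
σ(5) = 4 → σ⁻¹(4) = 5
σ(6) = 3 → σ⁻¹(3) = 6

σ⁻¹ = [4 2 6 5 1 3]


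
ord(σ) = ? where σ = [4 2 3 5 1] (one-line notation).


Cycle decomposition: (1 4 5)
Cycle lengths: 3
Order = lcm(3) = 3

ord(σ) = 3


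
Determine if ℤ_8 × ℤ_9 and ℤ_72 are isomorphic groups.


Comparing ℤ_8 × ℤ_9 and ℤ_72:
gcd(8,9) = 1, so ℤ_8 × ℤ_9 ≅ ℤ_72 (CRT)

Yes, ℤ_8 × ℤ_9 ≅ ℤ_72


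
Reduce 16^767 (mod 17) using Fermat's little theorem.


Fermat's little theorem: if p is prime and gcd(a,p)=1, then a^(p-1) ≡ 1 (mod p)
p = 17 is prime, gcd(16,17) = 1
Reduce exponent: 767 mod 16 = 15
So 16^767 ≡ 16^15 (mod 17)
16^15 mod 17 = 16

16^767 ≡ 16 (mod 17)


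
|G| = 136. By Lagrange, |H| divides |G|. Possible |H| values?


Lagrange's theorem: |H| divides |G|
|G| = 136
Divisors of 136: 1, 2, 4, 8, 17, 34, 68, 136

Possible subgroup orders: {1, 2, 4, 8, 17, 34, 68, 136}


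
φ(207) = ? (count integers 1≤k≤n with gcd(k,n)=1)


Factor n: 207 = 3^2 × 23
φ(n) = n · ∏(1 - 1/p) over distinct primes p | n
φ(207) = 207 · (1 - 1/3) · (1 - 1/23) = 132

φ(207) = 132


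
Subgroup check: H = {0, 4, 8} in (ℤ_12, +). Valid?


Subgroup test for H = {0, 4, 8} in (ℤ_12, +):
(1) 0 ∈ H? Yes
(2) Closure: for all a,b ∈ H, (a+b) mod 12 ∈ H? Yes
(3) Inverses: for all a ∈ H, -a mod 12 ∈ H? Yes

Yes, H is a subgroup of ℤ_12


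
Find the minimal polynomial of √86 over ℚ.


√86 satisfies x² - 86 = 0, irreducible over ℚ since 86 is squarefree

Minimal polynomial: x² - 86


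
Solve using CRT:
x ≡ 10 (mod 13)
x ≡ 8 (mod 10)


m₁ = 13, m₂ = 10, gcd = 1, so CRT applies. M = m₁·m₂ = 130
Let M₁ = M/m₁ = 10, M₂ = M/m₂ = 13
Find y₁ ≡ M₁⁻¹ (mod m₁): 10⁻¹ ≡ 4 (mod 13)
Find y₂ ≡ M₂⁻¹ (mod m₂): 13⁻¹ ≡ 7 (mod 10)
x = a₁·M₁·y₁ + a₂·M₂·y₂ = 10·10·4 + 8·13·7 = 1128
Reduce mod 130: x ≡ 88
Check: 88 mod 13 = 10 ✓, 88 mod 10 = 8 ✓

x ≡ 88 (mod 130)


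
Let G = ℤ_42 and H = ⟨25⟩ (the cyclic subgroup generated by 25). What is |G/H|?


|⟨25⟩| = n / gcd(25, 42) = 42 / 1 = 42
H is normal (ℤ_42 is abelian).
|G/H| = |G| / |H| = 42 / 42 = 1

|G/H| = 1


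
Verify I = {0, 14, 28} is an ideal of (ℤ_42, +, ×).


Check ideal conditions for I = {0, 14, 28} in ℤ_42:
(1) I is an additive subgroup? Yes
(2) For r ∈ ℤ_42 and a ∈ I: r·a ∈ I? Yes

Yes, I is an ideal of ℤ_42


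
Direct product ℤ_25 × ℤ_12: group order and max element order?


|ℤ_25 × ℤ_12| = 25 × 12 = 300
Max element order = lcm(25,12) = 300
Cyclic? Yes (gcd=1)

|ℤ_25×ℤ_12| = 300, max element order = 300


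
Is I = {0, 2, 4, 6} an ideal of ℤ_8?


Check ideal conditions for I = {0, 2, 4, 6} in ℤ_8:
(1) I is an additive subgroup? Yes
(2) For r ∈ ℤ_8 and a ∈ I: r·a ∈ I? Yes

Yes, I is an ideal of ℤ_8


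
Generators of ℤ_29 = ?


g generates ℤ_n iff gcd(g,n) = 1
Prime factors of 29: 29
Generators are g ∈ {1,...,28} not divisible by any of these primes.
Generators: {1, 2, 3, 4, 5, 6, 7, 8, 9, 10, 11, 12, 13, 14, 15, 16, 17, 18, 19, 20, 21, 22, 23, 24, 25, 26, 27, 28}
Number of generators = φ(29) = 28

Generators of ℤ_29 = {1, 2, 3, 4, 5, 6, 7, 8, 9, 10, 11, 12, 13, 14, 15, 16, 17, 18, 19, 20, 21, 22, 23, 24, 25, 26, 27, 28}


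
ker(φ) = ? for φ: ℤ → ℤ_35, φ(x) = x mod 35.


Kernel = preimage of identity
ker(φ) = {x ∈ ℤ : x ≡ 0 (mod 35)} = 35ℤ = {0, ±35, ±70, ...}

ker(φ) = 35ℤ


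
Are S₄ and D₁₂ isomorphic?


Comparing S₄ and D₁₂:
S₄ has trivial center; D₁₂ has center {e, r⁶}

No, S₄ ≇ D₁₂


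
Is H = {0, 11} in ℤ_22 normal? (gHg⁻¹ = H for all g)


H = {0, 11} in ℤ_22
ℤ_22 is abelian; every subgroup of an abelian group is normal

Yes, normal subgroup


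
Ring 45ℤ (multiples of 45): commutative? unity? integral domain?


45ℤ is a commutative ring under +,× but has no multiplicative identity (1 ∉ 45ℤ); it has no zero divisors, but without unity it is not an integral domain
Commutative: Yes
Integral domain: No
Has unity: No

45ℤ (multiples of 45): Commutative=Yes, Unity=No


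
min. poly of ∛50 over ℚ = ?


∛50 satisfies x³ - 50 = 0, irreducible over ℚ (no rational root; 50 is not a perfect cube)

Minimal polynomial: x³ - 50


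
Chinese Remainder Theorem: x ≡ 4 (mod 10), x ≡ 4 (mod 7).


m₁ = 10, m₂ = 7, gcd = 1, so CRT applies. M = m₁·m₂ = 70
Let M₁ = M/m₁ = 7, M₂ = M/m₂ = 10
Find y₁ ≡ M₁⁻¹ (mod m₁): 7⁻¹ ≡ 3 (mod 10)
Find y₂ ≡ M₂⁻¹ (mod m₂): 10⁻¹ ≡ 5 (mod 7)
x = a₁·M₁·y₁ + a₂·M₂·y₂ = 4·7·3 + 4·10·5 = 284
Reduce mod 70: x ≡ 4
Check: 4 mod 10 = 4 ✓, 4 mod 7 = 4 ✓

x ≡ 4 (mod 70)


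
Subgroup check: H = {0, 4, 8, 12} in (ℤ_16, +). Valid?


Subgroup test for H = {0, 4, 8, 12} in (ℤ_16, +):
(1) 0 ∈ H? Yes
(2) Closure: for all a,b ∈ H, (a+b) mod 16 ∈ H? Yes
(3) Inverses: for all a ∈ H, -a mod 16 ∈ H? Yes

Yes, H is a subgroup of ℤ_16


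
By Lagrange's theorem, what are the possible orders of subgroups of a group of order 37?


Lagrange's theorem: |H| divides |G|
|G| = 37
Divisors of 37: 1, 37

Possible subgroup orders: {1, 37}


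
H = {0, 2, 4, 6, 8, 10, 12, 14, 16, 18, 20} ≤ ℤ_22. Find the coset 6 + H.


6 + H = {6 + h (mod 22) : h ∈ H}
6+0=6, 6+2=8, 6+4=10, 6+6=12, 6+8=14, 6+10=16, 6+12=18, 6+14=20, 6+16=0, 6+18=2, 6+20=4
6 + H = {0, 2, 4, 6, 8, 10, 12, 14, 16, 18, 20} = 0 + H

6 + H = {0, 2, 4, 6, 8, 10, 12, 14, 16, 18, 20}


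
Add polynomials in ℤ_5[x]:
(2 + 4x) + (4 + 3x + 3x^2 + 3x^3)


Add coefficients mod 5:
x^0: 2 + 4 = 1 (mod 5)
x^1: 4 + 3 = 2 (mod 5)
x^2: 0 + 3 = 3 (mod 5)
x^3: 0 + 3 = 3 (mod 5)
Result: 1 + 2x + 3x^2 + 3x^3

f + g = 1 + 2x + 3x^2 + 3x^3


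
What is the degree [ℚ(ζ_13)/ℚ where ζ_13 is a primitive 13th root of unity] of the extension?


[ℚ(ζ_n):ℚ] = deg Φ_n(x) = φ(n). Here φ(13) = 12

[ℚ(ζ_13)/ℚ where ζ_13 is a primitive 13th root of unity] = 12


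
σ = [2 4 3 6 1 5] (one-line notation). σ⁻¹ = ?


To find σ⁻¹, swap domain and range:
σ(1) = 2 → σ⁻¹(2) = 1
σ(2) = 4 → σ⁻¹(4) = 2
σ(3) = 3 → σ⁻¹(3) = 3
σ(4) = 6 → σ⁻¹(6) = 4
σ(5) = 1 → σ⁻¹(1) = 5
σ(6) = 5 → σ⁻¹(5) = 6

σ⁻¹ = [5 1 3 2 6 4]


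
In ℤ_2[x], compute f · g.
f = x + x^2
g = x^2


Expand and collect like terms; reduce coefficients mod 2:
x^0: 0·0 = 0 ≡ 0 (mod 2)
x^1: 0·0 + 1·0 = 0 ≡ 0 (mod 2)
x^2: 0·1 + 1·0 + 1·0 = 0 ≡ 0 (mod 2)
x^3: 1·1 + 1·0 = 1 ≡ 1 (mod 2)
x^4: 1·1 = 1 ≡ 1 (mod 2)
Result: x^3 + x^4

f · g = x^3 + x^4


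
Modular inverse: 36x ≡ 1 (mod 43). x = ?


Use the extended Euclidean algorithm to write 1 = 36·s + 43·t; then s mod 43 is the inverse.
Euclidean algorithm:
  36 = 0·43 + 36
  43 = 1·36 + 7
  36 = 5·7 + 1
  7 = 7·1 + 0
gcd(36,43) = 1
Back-substitution gives: 36·(6) + 43·(-5) = 1
So 36⁻¹ ≡ 6 ≡ 6 (mod 43)
Check: 36 × 6 = 216 ≡ 1 (mod 43) ✓

36⁻¹ ≡ 6 (mod 43)


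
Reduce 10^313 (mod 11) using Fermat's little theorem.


Fermat's little theorem: if p is prime and gcd(a,p)=1, then a^(p-1) ≡ 1 (mod p)
p = 11 is prime, gcd(10,11) = 1
Reduce exponent: 313 mod 10 = 3
So 10^313 ≡ 10^3 (mod 11)
10^3 mod 11 = 10

10^313 ≡ 10 (mod 11)


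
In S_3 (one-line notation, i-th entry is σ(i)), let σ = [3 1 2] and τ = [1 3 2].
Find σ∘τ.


σ∘τ: apply τ first, then σ
1 →τ 1 →σ 3
2 →τ 3 →σ 2
3 →τ 2 →σ 1

σ∘τ = [3 2 1]


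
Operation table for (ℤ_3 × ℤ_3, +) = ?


Elements: {(0,0), (0,1), (0,2), (1,0), (1,1), (1,2), (2,0), (2,1), (2,2)}
Operation: componentwise addition mod (3, 3)
Entry (a, b) = ((a₁+b₁) mod 3, (a₂+b₂) mod 3)

Cayley table:
      | (0,0) | (0,1) | (0,2) | (1,0) | (1,1) | (1,2) | (2,0) | (2,1) | (2,2)
(0,0) | (0,0) | (0,1) | (0,2) | (1,0) | (1,1) | (1,2) | (2,0) | (2,1) | (2,2)
(0,1) | (0,1) | (0,2) | (0,0) | (1,1) | (1,2) | (1,0) | (2,1) | (2,2) | (2,0)
(0,2) | (0,2) | (0,0) | (0,1) | (1,2) | (1,0) | (1,1) | (2,2) | (2,0) | (2,1)
(1,0) | (1,0) | (1,1) | (1,2) | (2,0) | (2,1) | (2,2) | (0,0) | (0,1) | (0,2)
(1,1) | (1,1) | (1,2) | (1,0) | (2,1) | (2,2) | (2,0) | (0,1) | (0,2) | (0,0)
(1,2) | (1,2) | (1,0) | (1,1) | (2,2) | (2,0) | (2,1) | (0,2) | (0,0) | (0,1)
(2,0) | (2,0) | (2,1) | (2,2) | (0,0) | (0,1) | (0,2) | (1,0) | (1,1) | (1,2)
(2,1) | (2,1) | (2,2) | (2,0) | (0,1) | (0,2) | (0,0) | (1,1) | (1,2) | (1,0)
(2,2) | (2,2) | (2,0) | (2,1) | (0,2) | (0,0) | (0,1) | (1,2) | (1,0) | (1,1)


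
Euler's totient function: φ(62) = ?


Factor n: 62 = 2 × 31
φ(n) = n · ∏(1 - 1/p) over distinct primes p | n
φ(62) = 62 · (1 - 1/2) · (1 - 1/31) = 30

φ(62) = 30


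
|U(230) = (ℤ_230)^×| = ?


U(n) is the group of units mod n; |U(n)| = φ(n)
|U(230)| = φ(230) = 88

|U(230) = (ℤ_230)^×| = 88


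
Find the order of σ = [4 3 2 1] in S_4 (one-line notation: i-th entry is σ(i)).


Cycle decomposition: (1 4) (2 3)
Cycle lengths: 2, 2
Order = lcm(2, 2) = 2

ord(σ) = 2


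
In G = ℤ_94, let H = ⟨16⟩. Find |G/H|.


|⟨16⟩| = n / gcd(16, 94) = 94 / 2 = 47
H is normal (ℤ_94 is abelian).
|G/H| = |G| / |H| = 94 / 47 = 2

|G/H| = 2


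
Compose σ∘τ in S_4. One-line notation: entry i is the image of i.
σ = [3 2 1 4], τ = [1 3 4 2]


σ∘τ: apply τ first, then σ
1 →τ 1 →σ 3
2 →τ 3 →σ 1
3 →τ 4 →σ 4
4 →τ 2 →σ 2

σ∘τ = [3 1 4 2]


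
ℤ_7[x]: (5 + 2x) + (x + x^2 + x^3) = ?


Add coefficients mod 7:
x^0: 5 + 0 = 5 (mod 7)
x^1: 2 + 1 = 3 (mod 7)
x^2: 0 + 1 = 1 (mod 7)
x^3: 0 + 1 = 1 (mod 7)
Result: 5 + 3x + x^2 + x^3

f + g = 5 + 3x + x^2 + x^3


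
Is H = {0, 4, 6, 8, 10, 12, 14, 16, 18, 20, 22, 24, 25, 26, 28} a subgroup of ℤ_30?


Subgroup test for H = {0, 4, 6, 8, 10, 12, 14, 16, 18, 20, 22, 24, 25, 26, 28} in (ℤ_30, +):
(1) 0 ∈ H? Yes
(2) Closure: for all a,b ∈ H, (a+b) mod 30 ∈ H? No  [counterexample: 4 + 25 = 29 ∉ H]
(3) Inverses: for all a ∈ H, -a mod 30 ∈ H? No

No, H is not a subgroup of ℤ_30


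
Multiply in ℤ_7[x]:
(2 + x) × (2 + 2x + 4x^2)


Expand and collect like terms; reduce coefficients mod 7:
x^0: 2·2 = 4 ≡ 4 (mod 7)
x^1: 2·2 + 1·2 = 6 ≡ 6 (mod 7)
x^2: 2·4 + 1·2 = 10 ≡ 3 (mod 7)
x^3: 1·4 = 4 ≡ 4 (mod 7)
Result: 4 + 6x + 3x^2 + 4x^3

f · g = 4 + 6x + 3x^2 + 4x^3


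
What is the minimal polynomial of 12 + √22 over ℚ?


Let α = 12 + √22. Then α - 12 = √22, so (α - 12)² = 22, giving α² - 24α + 122 = 0. Degree 2 and α ∉ ℚ, so this is the minimal polynomial.

Minimal polynomial: x² - 24x + 122


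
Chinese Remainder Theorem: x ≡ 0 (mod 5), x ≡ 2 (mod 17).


m₁ = 5, m₂ = 17, gcd = 1, so CRT applies. M = m₁·m₂ = 85
Let M₁ = M/m₁ = 17, M₂ = M/m₂ = 5
Find y₁ ≡ M₁⁻¹ (mod m₁): 17⁻¹ ≡ 3 (mod 5)
Find y₂ ≡ M₂⁻¹ (mod m₂): 5⁻¹ ≡ 7 (mod 17)
x = a₁·M₁·y₁ + a₂·M₂·y₂ = 0·17·3 + 2·5·7 = 70
Reduce mod 85: x ≡ 70
Check: 70 mod 5 = 0 ✓, 70 mod 17 = 2 ✓

x ≡ 70 (mod 85)


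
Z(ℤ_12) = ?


Z(G) = {g ∈ G | gx = xg for all x ∈ G}
ℤ_12 is abelian, so Z(G) = G

Z(ℤ_12) = ℤ_12


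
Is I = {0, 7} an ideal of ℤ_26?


Check ideal conditions for I = {0, 7} in ℤ_26:
(1) I is an additive subgroup? No
(2) For r ∈ ℤ_26 and a ∈ I: r·a ∈ I? No  [counterexample: r=2, a=7, r·a mod 26 = 14 ∉ I]

No, I is not an ideal of ℤ_26


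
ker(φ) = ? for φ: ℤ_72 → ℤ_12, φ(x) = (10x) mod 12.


Kernel = preimage of identity
ker(φ) = {x ∈ ℤ_72 : 10x ≡ 0 (mod 12)}. Since 12 | 72, φ is well-defined. The kernel is the cyclic subgroup ⟨6⟩ of ℤ_72 (order 12), i.e. {0, 6, 12, 18, 24, 30, 36, 42, 48, 54, 60, 66}

ker(φ) = {0, 6, 12, 18, 24, 30, 36, 42, 48, 54, 60, 66}


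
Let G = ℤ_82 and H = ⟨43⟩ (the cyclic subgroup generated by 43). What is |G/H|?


|⟨43⟩| = n / gcd(43, 82) = 82 / 1 = 82
H is normal (ℤ_82 is abelian).
|G/H| = |G| / |H| = 82 / 82 = 1

|G/H| = 1


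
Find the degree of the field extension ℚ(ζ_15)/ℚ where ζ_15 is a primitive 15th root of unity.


[ℚ(ζ_n):ℚ] = deg Φ_n(x) = φ(n). Here φ(15) = 8

[ℚ(ζ_15)/ℚ where ζ_15 is a primitive 15th root of unity] = 8


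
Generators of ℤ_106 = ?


g generates ℤ_n iff gcd(g,n) = 1
Prime factors of 106: 2, 53
Generators are g ∈ {1,...,105} not divisible by any of these primes.
Generators: {1, 3, 5, 7, 9, 11, 13, 15, 17, 19, 21, 23, 25, 27, 29, 31, 33, 35, 37, 39, 41, 43, 45, 47, 49, 51, 55, 57, 59, 61, 63, 65, 67, 69, 71, 73, 75, 77, 79, 81, 83, 85, 87, 89, 91, 93, 95, 97, 99, 101, 103, 105}
Number of generators = φ(106) = 52

Generators of ℤ_106 = {1, 3, 5, 7, 9, 11, 13, 15, 17, 19, 21, 23, 25, 27, 29, 31, 33, 35, 37, 39, 41, 43, 45, 47, 49, 51, 55, 57, 59, 61, 63, 65, 67, 69, 71, 73, 75, 77, 79, 81, 83, 85, 87, 89, 91, 93, 95, 97, 99, 101, 103, 105}


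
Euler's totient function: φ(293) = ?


Factor n: 293 = 293
φ(n) = n · ∏(1 - 1/p) over distinct primes p | n
φ(293) = 293 · (1 - 1/293) = 292

φ(293) = 292


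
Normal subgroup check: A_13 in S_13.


H = A_13 in S_13
A_13 has index 2 in S_13, and every subgroup of index 2 is normal

Yes, normal subgroup


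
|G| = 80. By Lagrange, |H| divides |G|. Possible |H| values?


Lagrange's theorem: |H| divides |G|
|G| = 80
Divisors of 80: 1, 2, 4, 5, 8, 10, 16, 20, 40, 80

Possible subgroup orders: {1, 2, 4, 5, 8, 10, 16, 20, 40, 80}


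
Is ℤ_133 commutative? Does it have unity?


ℤ_133 is a commutative ring with unity 1; 133 = 7×19 is composite, so 7·19 ≡ 0 gives zero divisors (not an integral domain)
Commutative: Yes
Integral domain: No
Has unity: Yes

ℤ_133: Commutative=Yes, Unity=Yes


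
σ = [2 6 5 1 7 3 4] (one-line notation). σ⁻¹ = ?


To find σ⁻¹, swap domain and range:
σ(1) = 2 → σ⁻¹(2) = 1
σ(2) = 6 → σ⁻¹(6) = 2
σ(3) = 5 → σ⁻¹(5) = 3
σ(4) = 1 → σ⁻¹(1) = 4
σ(5) = 7 → σ⁻¹(7) = 5
σ(6) = 3 → σ⁻¹(3) = 6
σ(7) = 4 → σ⁻¹(4) = 7

σ⁻¹ = [4 1 6 7 3 2 5]


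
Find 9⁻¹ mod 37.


Use the extended Euclidean algorithm to write 1 = 9·s + 37·t; then s mod 37 is the inverse.
Euclidean algorithm:
  9 = 0·37 + 9
  37 = 4·9 + 1
  9 = 9·1 + 0
gcd(9,37) = 1
Back-substitution gives: 9·(-4) + 37·(1) = 1
So 9⁻¹ ≡ -4 ≡ 33 (mod 37)
Check: 9 × 33 = 297 ≡ 1 (mod 37) ✓

9⁻¹ ≡ 33 (mod 37)


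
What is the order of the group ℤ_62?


ℤ_n has n elements.

|ℤ_62| = 62


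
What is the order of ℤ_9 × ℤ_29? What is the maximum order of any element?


|ℤ_9 × ℤ_29| = 9 × 29 = 261
Max element order = lcm(9,29) = 261
Cyclic? Yes (gcd=1)

|ℤ_9×ℤ_29| = 261, max element order = 261


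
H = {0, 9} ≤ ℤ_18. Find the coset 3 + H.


3 + H = {3 + h (mod 18) : h ∈ H}
3+0=3, 3+9=12

3 + H = {3, 12}


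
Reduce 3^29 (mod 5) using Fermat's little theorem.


Fermat's little theorem: if p is prime and gcd(a,p)=1, then a^(p-1) ≡ 1 (mod p)
p = 5 is prime, gcd(3,5) = 1
Reduce exponent: 29 mod 4 = 1
So 3^29 ≡ 3^1 (mod 5)
3^1 mod 5 = 3

3^29 ≡ 3 (mod 5)


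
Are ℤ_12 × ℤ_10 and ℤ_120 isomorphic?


Comparing ℤ_12 × ℤ_10 and ℤ_120:
gcd(12,10) = 2 ≠ 1. Max element order in ℤ_12×ℤ_10 is lcm(12,10) = 60 < 120, so it has no element of order 120

No, ℤ_12 × ℤ_10 ≇ ℤ_120


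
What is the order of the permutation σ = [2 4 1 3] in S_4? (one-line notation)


Cycle decomposition: (1 2 4 3)
Cycle lengths: 4
Order = lcm(4) = 4

ord(σ) = 4


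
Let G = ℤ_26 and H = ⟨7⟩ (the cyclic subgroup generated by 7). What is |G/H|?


|⟨7⟩| = n / gcd(7, 26) = 26 / 1 = 26
H is normal (ℤ_26 is abelian).
|G/H| = |G| / |H| = 26 / 26 = 1

|G/H| = 1


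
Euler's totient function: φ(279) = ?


Factor n: 279 = 3^2 × 31
φ(n) = n · ∏(1 - 1/p) over distinct primes p | n
φ(279) = 279 · (1 - 1/3) · (1 - 1/31) = 180

φ(279) = 180


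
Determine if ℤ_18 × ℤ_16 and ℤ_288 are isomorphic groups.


Comparing ℤ_18 × ℤ_16 and ℤ_288:
gcd(18,16) = 2 ≠ 1. Max element order in ℤ_18×ℤ_16 is lcm(18,16) = 144 < 288, so it has no element of order 288

No, ℤ_18 × ℤ_16 ≇ ℤ_288


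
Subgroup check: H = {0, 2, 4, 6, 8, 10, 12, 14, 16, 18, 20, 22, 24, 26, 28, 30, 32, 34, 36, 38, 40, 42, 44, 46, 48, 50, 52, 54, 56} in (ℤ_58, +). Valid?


Subgroup test for H = {0, 2, 4, 6, 8, 10, 12, 14, 16, 18, 20, 22, 24, 26, 28, 30, 32, 34, 36, 38, 40, 42, 44, 46, 48, 50, 52, 54, 56} in (ℤ_58, +):
(1) 0 ∈ H? Yes
(2) Closure: for all a,b ∈ H, (a+b) mod 58 ∈ H? Yes
(3) Inverses: for all a ∈ H, -a mod 58 ∈ H? Yes

Yes, H is a subgroup of ℤ_58


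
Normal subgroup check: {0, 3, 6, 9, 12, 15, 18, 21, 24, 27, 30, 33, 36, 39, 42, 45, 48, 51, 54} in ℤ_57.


H = {0, 3, 6, 9, 12, 15, 18, 21, 24, 27, 30, 33, 36, 39, 42, 45, 48, 51, 54} in ℤ_57
ℤ_57 is abelian; every subgroup of an abelian group is normal

Yes, normal subgroup


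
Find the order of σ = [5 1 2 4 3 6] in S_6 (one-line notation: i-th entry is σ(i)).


Cycle decomposition: (1 5 3 2)
Cycle lengths: 4
Order = lcm(4) = 4

ord(σ) = 4


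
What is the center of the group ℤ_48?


Z(G) = {g ∈ G | gx = xg for all x ∈ G}
ℤ_48 is abelian, so Z(G) = G

Z(ℤ_48) = ℤ_48


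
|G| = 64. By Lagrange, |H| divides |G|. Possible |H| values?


Lagrange's theorem: |H| divides |G|
|G| = 64
Divisors of 64: 1, 2, 4, 8, 16, 32, 64

Possible subgroup orders: {1, 2, 4, 8, 16, 32, 64}


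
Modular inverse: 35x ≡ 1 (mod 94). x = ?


Use the extended Euclidean algorithm to write 1 = 35·s + 94·t; then s mod 94 is the inverse.
Euclidean algorithm:
  35 = 0·94 + 35
  94 = 2·35 + 24
  35 = 1·24 + 11
  24 = 2·11 + 2
  11 = 5·2 + 1
  2 = 2·1 + 0
gcd(35,94) = 1
Back-substitution gives: 35·(43) + 94·(-16) = 1
So 35⁻¹ ≡ 43 ≡ 43 (mod 94)
Check: 35 × 43 = 1505 ≡ 1 (mod 94) ✓

35⁻¹ ≡ 43 (mod 94)


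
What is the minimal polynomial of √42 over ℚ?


√42 satisfies x² - 42 = 0, irreducible over ℚ since 42 is squarefree

Minimal polynomial: x² - 42


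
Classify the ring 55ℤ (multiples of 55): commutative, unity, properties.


55ℤ is a commutative ring under +,× but has no multiplicative identity (1 ∉ 55ℤ); it has no zero divisors, but without unity it is not an integral domain
Commutative: Yes
Integral domain: No
Has unity: No

55ℤ (multiples of 55): Commutative=Yes, Unity=No


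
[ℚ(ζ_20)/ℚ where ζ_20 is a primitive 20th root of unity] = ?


[ℚ(ζ_n):ℚ] = deg Φ_n(x) = φ(n). Here φ(20) = 8

[ℚ(ζ_20)/ℚ where ζ_20 is a primitive 20th root of unity] = 8


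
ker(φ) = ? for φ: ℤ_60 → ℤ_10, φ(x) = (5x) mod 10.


Kernel = preimage of identity
ker(φ) = {x ∈ ℤ_60 : 5x ≡ 0 (mod 10)}. Since 10 | 60, φ is well-defined. The kernel is the cyclic subgroup ⟨2⟩ of ℤ_60 (order 30), i.e. {0, 2, 4, 6, 8, 10, 12, 14, 16, 18, 20, 22, 24, 26, 28, 30, 32, 34, 36, 38, 40, 42, 44, 46, 48, 50, 52, 54, 56, 58}

ker(φ) = {0, 2, 4, 6, 8, 10, 12, 14, 16, 18, 20, 22, 24, 26, 28, 30, 32, 34, 36, 38, 40, 42, 44, 46, 48, 50, 52, 54, 56, 58}


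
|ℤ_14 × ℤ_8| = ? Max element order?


|ℤ_14 × ℤ_8| = 14 × 8 = 112
Max element order = lcm(14,8) = 56
Cyclic? No (gcd=2)

|ℤ_14×ℤ_8| = 112, max element order = 56


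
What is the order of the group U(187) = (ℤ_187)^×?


U(n) is the group of units mod n; |U(n)| = φ(n)
|U(187)| = φ(187) = 160

|U(187) = (ℤ_187)^×| = 160


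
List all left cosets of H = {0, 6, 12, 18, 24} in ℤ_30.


H = {0, 6, 12, 18, 24}, |H| = 5
Number of cosets = |G|/|H| = 30/5 = 6
0 + H = {0, 6, 12, 18, 24}
1 + H = {1, 7, 13, 19, 25}
2 + H = {2, 8, 14, 20, 26}
3 + H = {3, 9, 15, 21, 27}
4 + H = {4, 10, 16, 22, 28}
5 + H = {5, 11, 17, 23, 29}

Cosets: 0+H={0,6,12,18,24}; 1+H={1,7,13,19,25}; 2+H={2,8,14,20,26}; 3+H={3,9,15,21,27}; 4+H={4,10,16,22,28}; 5+H={5,11,17,23,29}


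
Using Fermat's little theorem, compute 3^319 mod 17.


Fermat's little theorem: if p is prime and gcd(a,p)=1, then a^(p-1) ≡ 1 (mod p)
p = 17 is prime, gcd(3,17) = 1
Reduce exponent: 319 mod 16 = 15
So 3^319 ≡ 3^15 (mod 17)
3^15 mod 17 = 6

3^319 ≡ 6 (mod 17)


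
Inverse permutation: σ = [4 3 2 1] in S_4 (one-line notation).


To find σ⁻¹, swap domain and range:
σ(1) = 4 → σ⁻¹(4) = 1
σ(2) = 3 → σ⁻¹(3) = 2
σ(3) = 2 → σ⁻¹(2) = 3
σ(4) = 1 → σ⁻¹(1) = 4

σ⁻¹ = [4 3 2 1]


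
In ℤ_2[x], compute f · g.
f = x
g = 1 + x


Expand and collect like terms; reduce coefficients mod 2:
x^0: 0·1 = 0 ≡ 0 (mod 2)
x^1: 0·1 + 1·1 = 1 ≡ 1 (mod 2)
x^2: 1·1 = 1 ≡ 1 (mod 2)
Result: x + x^2

f · g = x + x^2


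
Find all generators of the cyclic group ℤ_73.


g generates ℤ_n iff gcd(g,n) = 1
Prime factors of 73: 73
Generators are g ∈ {1,...,72} not divisible by any of these primes.
Generators: {1, 2, 3, 4, 5, 6, 7, 8, 9, 10, 11, 12, 13, 14, 15, 16, 17, 18, 19, 20, 21, 22, 23, 24, 25, 26, 27, 28, 29, 30, 31, 32, 33, 34, 35, 36, 37, 38, 39, 40, 41, 42, 43, 44, 45, 46, 47, 48, 49, 50, 51, 52, 53, 54, 55, 56, 57, 58, 59, 60, 61, 62, 63, 64, 65, 66, 67, 68, 69, 70, 71, 72}
Number of generators = φ(73) = 72

Generators of ℤ_73 = {1, 2, 3, 4, 5, 6, 7, 8, 9, 10, 11, 12, 13, 14, 15, 16, 17, 18, 19, 20, 21, 22, 23, 24, 25, 26, 27, 28, 29, 30, 31, 32, 33, 34, 35, 36, 37, 38, 39, 40, 41, 42, 43, 44, 45, 46, 47, 48, 49, 50, 51, 52, 53, 54, 55, 56, 57, 58, 59, 60, 61, 62, 63, 64, 65, 66, 67, 68, 69, 70, 71, 72}
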